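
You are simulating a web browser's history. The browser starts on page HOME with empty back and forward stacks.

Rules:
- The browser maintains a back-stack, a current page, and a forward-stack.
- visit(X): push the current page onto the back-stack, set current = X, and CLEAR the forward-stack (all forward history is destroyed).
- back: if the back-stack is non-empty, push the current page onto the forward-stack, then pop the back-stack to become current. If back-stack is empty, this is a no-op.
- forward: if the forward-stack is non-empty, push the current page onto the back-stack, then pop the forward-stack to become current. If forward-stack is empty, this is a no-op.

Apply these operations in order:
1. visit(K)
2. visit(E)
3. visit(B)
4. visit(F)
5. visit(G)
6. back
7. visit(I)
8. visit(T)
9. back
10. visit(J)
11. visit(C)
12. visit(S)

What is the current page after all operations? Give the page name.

After 1 (visit(K)): cur=K back=1 fwd=0
After 2 (visit(E)): cur=E back=2 fwd=0
After 3 (visit(B)): cur=B back=3 fwd=0
After 4 (visit(F)): cur=F back=4 fwd=0
After 5 (visit(G)): cur=G back=5 fwd=0
After 6 (back): cur=F back=4 fwd=1
After 7 (visit(I)): cur=I back=5 fwd=0
After 8 (visit(T)): cur=T back=6 fwd=0
After 9 (back): cur=I back=5 fwd=1
After 10 (visit(J)): cur=J back=6 fwd=0
After 11 (visit(C)): cur=C back=7 fwd=0
After 12 (visit(S)): cur=S back=8 fwd=0

Answer: S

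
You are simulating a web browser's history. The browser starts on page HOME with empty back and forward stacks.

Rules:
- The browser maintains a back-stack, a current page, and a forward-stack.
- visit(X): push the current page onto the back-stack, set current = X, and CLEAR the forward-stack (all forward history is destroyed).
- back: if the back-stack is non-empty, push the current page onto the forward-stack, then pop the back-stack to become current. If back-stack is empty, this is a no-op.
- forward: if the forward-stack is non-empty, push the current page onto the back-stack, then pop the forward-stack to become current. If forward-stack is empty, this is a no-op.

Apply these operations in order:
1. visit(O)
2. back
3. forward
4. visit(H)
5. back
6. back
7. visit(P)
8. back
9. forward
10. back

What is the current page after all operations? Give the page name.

After 1 (visit(O)): cur=O back=1 fwd=0
After 2 (back): cur=HOME back=0 fwd=1
After 3 (forward): cur=O back=1 fwd=0
After 4 (visit(H)): cur=H back=2 fwd=0
After 5 (back): cur=O back=1 fwd=1
After 6 (back): cur=HOME back=0 fwd=2
After 7 (visit(P)): cur=P back=1 fwd=0
After 8 (back): cur=HOME back=0 fwd=1
After 9 (forward): cur=P back=1 fwd=0
After 10 (back): cur=HOME back=0 fwd=1

Answer: HOME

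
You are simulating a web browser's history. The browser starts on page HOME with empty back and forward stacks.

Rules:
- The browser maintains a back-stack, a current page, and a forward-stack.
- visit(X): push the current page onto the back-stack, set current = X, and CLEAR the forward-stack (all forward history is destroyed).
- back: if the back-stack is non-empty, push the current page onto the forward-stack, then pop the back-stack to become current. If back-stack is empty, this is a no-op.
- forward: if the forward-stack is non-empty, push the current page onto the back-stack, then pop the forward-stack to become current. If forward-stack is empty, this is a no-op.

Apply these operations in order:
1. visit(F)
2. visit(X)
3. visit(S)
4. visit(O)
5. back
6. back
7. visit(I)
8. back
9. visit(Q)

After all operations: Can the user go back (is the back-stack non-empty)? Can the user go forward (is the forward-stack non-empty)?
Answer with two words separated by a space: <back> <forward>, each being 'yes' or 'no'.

After 1 (visit(F)): cur=F back=1 fwd=0
After 2 (visit(X)): cur=X back=2 fwd=0
After 3 (visit(S)): cur=S back=3 fwd=0
After 4 (visit(O)): cur=O back=4 fwd=0
After 5 (back): cur=S back=3 fwd=1
After 6 (back): cur=X back=2 fwd=2
After 7 (visit(I)): cur=I back=3 fwd=0
After 8 (back): cur=X back=2 fwd=1
After 9 (visit(Q)): cur=Q back=3 fwd=0

Answer: yes no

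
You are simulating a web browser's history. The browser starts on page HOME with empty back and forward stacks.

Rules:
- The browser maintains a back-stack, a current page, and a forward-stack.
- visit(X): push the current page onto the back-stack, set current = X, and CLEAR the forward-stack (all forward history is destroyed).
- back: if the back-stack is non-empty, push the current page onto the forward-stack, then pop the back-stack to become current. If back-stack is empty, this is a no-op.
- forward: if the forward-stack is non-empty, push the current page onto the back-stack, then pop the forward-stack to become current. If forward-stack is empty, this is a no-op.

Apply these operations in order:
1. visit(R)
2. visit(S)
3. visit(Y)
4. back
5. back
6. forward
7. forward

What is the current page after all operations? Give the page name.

Answer: Y

Derivation:
After 1 (visit(R)): cur=R back=1 fwd=0
After 2 (visit(S)): cur=S back=2 fwd=0
After 3 (visit(Y)): cur=Y back=3 fwd=0
After 4 (back): cur=S back=2 fwd=1
After 5 (back): cur=R back=1 fwd=2
After 6 (forward): cur=S back=2 fwd=1
After 7 (forward): cur=Y back=3 fwd=0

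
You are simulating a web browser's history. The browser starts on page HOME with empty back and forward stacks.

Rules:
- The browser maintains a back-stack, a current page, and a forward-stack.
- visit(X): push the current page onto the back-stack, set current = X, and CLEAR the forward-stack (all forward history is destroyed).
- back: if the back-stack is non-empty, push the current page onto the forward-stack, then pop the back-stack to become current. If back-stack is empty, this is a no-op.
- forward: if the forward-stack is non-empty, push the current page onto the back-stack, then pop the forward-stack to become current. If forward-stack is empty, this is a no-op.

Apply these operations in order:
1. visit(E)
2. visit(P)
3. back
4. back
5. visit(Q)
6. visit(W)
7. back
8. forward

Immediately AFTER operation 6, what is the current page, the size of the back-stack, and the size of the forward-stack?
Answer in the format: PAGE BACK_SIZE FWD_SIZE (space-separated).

After 1 (visit(E)): cur=E back=1 fwd=0
After 2 (visit(P)): cur=P back=2 fwd=0
After 3 (back): cur=E back=1 fwd=1
After 4 (back): cur=HOME back=0 fwd=2
After 5 (visit(Q)): cur=Q back=1 fwd=0
After 6 (visit(W)): cur=W back=2 fwd=0

W 2 0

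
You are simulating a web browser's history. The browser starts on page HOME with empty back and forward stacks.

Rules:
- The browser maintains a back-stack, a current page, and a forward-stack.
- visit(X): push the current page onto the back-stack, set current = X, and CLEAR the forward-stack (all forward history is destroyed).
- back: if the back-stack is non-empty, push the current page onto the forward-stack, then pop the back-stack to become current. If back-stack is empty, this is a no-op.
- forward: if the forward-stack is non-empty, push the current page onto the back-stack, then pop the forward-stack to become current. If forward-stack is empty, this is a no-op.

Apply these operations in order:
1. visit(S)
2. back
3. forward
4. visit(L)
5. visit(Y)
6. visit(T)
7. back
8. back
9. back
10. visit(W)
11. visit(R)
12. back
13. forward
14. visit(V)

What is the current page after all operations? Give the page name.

After 1 (visit(S)): cur=S back=1 fwd=0
After 2 (back): cur=HOME back=0 fwd=1
After 3 (forward): cur=S back=1 fwd=0
After 4 (visit(L)): cur=L back=2 fwd=0
After 5 (visit(Y)): cur=Y back=3 fwd=0
After 6 (visit(T)): cur=T back=4 fwd=0
After 7 (back): cur=Y back=3 fwd=1
After 8 (back): cur=L back=2 fwd=2
After 9 (back): cur=S back=1 fwd=3
After 10 (visit(W)): cur=W back=2 fwd=0
After 11 (visit(R)): cur=R back=3 fwd=0
After 12 (back): cur=W back=2 fwd=1
After 13 (forward): cur=R back=3 fwd=0
After 14 (visit(V)): cur=V back=4 fwd=0

Answer: V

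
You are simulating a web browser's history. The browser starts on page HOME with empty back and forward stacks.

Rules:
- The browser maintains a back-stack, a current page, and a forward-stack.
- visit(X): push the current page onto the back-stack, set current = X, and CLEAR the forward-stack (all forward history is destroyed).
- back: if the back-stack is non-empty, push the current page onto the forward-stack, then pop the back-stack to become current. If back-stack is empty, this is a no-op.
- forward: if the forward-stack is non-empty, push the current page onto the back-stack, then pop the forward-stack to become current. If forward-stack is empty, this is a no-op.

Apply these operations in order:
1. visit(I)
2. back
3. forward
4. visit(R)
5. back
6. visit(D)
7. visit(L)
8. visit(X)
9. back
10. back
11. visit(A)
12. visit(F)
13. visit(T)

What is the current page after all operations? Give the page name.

After 1 (visit(I)): cur=I back=1 fwd=0
After 2 (back): cur=HOME back=0 fwd=1
After 3 (forward): cur=I back=1 fwd=0
After 4 (visit(R)): cur=R back=2 fwd=0
After 5 (back): cur=I back=1 fwd=1
After 6 (visit(D)): cur=D back=2 fwd=0
After 7 (visit(L)): cur=L back=3 fwd=0
After 8 (visit(X)): cur=X back=4 fwd=0
After 9 (back): cur=L back=3 fwd=1
After 10 (back): cur=D back=2 fwd=2
After 11 (visit(A)): cur=A back=3 fwd=0
After 12 (visit(F)): cur=F back=4 fwd=0
After 13 (visit(T)): cur=T back=5 fwd=0

Answer: T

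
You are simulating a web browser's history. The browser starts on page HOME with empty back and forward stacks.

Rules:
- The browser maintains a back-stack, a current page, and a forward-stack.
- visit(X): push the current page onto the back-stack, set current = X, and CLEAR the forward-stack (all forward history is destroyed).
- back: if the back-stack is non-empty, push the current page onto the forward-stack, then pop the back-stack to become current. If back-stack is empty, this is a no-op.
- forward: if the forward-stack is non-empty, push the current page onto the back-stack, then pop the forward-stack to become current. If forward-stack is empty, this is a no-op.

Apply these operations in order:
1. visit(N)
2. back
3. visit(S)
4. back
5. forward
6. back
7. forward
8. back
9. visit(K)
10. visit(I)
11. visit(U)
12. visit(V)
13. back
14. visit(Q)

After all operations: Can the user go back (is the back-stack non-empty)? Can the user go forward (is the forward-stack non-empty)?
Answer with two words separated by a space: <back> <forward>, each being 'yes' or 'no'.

After 1 (visit(N)): cur=N back=1 fwd=0
After 2 (back): cur=HOME back=0 fwd=1
After 3 (visit(S)): cur=S back=1 fwd=0
After 4 (back): cur=HOME back=0 fwd=1
After 5 (forward): cur=S back=1 fwd=0
After 6 (back): cur=HOME back=0 fwd=1
After 7 (forward): cur=S back=1 fwd=0
After 8 (back): cur=HOME back=0 fwd=1
After 9 (visit(K)): cur=K back=1 fwd=0
After 10 (visit(I)): cur=I back=2 fwd=0
After 11 (visit(U)): cur=U back=3 fwd=0
After 12 (visit(V)): cur=V back=4 fwd=0
After 13 (back): cur=U back=3 fwd=1
After 14 (visit(Q)): cur=Q back=4 fwd=0

Answer: yes no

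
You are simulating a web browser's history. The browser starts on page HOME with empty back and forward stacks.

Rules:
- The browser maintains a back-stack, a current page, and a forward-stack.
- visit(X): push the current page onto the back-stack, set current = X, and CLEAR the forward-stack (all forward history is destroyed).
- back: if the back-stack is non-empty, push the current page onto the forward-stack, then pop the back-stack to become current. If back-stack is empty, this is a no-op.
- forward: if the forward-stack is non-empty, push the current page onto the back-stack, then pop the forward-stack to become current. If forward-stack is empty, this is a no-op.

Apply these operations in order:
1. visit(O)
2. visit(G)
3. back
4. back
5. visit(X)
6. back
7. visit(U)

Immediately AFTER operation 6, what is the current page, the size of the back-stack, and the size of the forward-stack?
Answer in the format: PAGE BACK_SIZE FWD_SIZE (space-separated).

After 1 (visit(O)): cur=O back=1 fwd=0
After 2 (visit(G)): cur=G back=2 fwd=0
After 3 (back): cur=O back=1 fwd=1
After 4 (back): cur=HOME back=0 fwd=2
After 5 (visit(X)): cur=X back=1 fwd=0
After 6 (back): cur=HOME back=0 fwd=1

HOME 0 1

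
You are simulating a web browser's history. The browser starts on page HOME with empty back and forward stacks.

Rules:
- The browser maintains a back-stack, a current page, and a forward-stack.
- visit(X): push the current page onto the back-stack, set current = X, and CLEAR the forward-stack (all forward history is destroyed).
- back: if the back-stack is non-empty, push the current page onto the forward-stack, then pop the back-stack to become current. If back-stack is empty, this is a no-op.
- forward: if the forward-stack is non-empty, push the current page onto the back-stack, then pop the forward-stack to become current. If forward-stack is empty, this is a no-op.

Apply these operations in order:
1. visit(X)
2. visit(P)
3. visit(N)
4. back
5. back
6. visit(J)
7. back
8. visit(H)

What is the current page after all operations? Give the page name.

Answer: H

Derivation:
After 1 (visit(X)): cur=X back=1 fwd=0
After 2 (visit(P)): cur=P back=2 fwd=0
After 3 (visit(N)): cur=N back=3 fwd=0
After 4 (back): cur=P back=2 fwd=1
After 5 (back): cur=X back=1 fwd=2
After 6 (visit(J)): cur=J back=2 fwd=0
After 7 (back): cur=X back=1 fwd=1
After 8 (visit(H)): cur=H back=2 fwd=0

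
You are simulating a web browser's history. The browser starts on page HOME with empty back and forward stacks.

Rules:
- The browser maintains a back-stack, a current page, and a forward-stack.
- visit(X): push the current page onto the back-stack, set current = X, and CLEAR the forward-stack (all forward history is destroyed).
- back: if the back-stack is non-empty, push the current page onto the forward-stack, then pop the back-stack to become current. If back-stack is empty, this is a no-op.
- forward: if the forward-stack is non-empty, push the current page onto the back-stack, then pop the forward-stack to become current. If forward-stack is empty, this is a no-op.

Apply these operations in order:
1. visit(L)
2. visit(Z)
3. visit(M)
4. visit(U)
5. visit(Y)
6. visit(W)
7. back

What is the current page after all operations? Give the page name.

After 1 (visit(L)): cur=L back=1 fwd=0
After 2 (visit(Z)): cur=Z back=2 fwd=0
After 3 (visit(M)): cur=M back=3 fwd=0
After 4 (visit(U)): cur=U back=4 fwd=0
After 5 (visit(Y)): cur=Y back=5 fwd=0
After 6 (visit(W)): cur=W back=6 fwd=0
After 7 (back): cur=Y back=5 fwd=1

Answer: Y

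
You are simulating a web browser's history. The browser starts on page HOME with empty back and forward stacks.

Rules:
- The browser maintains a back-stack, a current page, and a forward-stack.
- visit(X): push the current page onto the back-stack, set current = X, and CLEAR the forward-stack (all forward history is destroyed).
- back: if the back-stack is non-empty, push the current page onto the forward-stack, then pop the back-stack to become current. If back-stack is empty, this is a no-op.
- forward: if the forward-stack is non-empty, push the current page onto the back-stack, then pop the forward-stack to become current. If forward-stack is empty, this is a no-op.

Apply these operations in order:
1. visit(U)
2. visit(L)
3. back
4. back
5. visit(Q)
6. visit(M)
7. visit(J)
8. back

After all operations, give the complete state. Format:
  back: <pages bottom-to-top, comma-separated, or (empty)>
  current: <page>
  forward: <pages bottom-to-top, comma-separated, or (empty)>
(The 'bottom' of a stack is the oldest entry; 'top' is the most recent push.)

After 1 (visit(U)): cur=U back=1 fwd=0
After 2 (visit(L)): cur=L back=2 fwd=0
After 3 (back): cur=U back=1 fwd=1
After 4 (back): cur=HOME back=0 fwd=2
After 5 (visit(Q)): cur=Q back=1 fwd=0
After 6 (visit(M)): cur=M back=2 fwd=0
After 7 (visit(J)): cur=J back=3 fwd=0
After 8 (back): cur=M back=2 fwd=1

Answer: back: HOME,Q
current: M
forward: J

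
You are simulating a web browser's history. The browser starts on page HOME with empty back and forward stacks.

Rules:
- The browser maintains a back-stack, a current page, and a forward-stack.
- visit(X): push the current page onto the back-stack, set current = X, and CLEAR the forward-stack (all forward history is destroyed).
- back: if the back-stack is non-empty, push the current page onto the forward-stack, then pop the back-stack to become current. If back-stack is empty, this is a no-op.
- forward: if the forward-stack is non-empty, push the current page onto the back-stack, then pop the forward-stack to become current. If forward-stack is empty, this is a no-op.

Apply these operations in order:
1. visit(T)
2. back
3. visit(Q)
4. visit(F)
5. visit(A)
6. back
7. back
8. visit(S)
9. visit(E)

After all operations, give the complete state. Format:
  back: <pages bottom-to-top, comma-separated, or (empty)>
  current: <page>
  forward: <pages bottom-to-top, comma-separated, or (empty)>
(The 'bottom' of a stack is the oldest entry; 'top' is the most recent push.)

After 1 (visit(T)): cur=T back=1 fwd=0
After 2 (back): cur=HOME back=0 fwd=1
After 3 (visit(Q)): cur=Q back=1 fwd=0
After 4 (visit(F)): cur=F back=2 fwd=0
After 5 (visit(A)): cur=A back=3 fwd=0
After 6 (back): cur=F back=2 fwd=1
After 7 (back): cur=Q back=1 fwd=2
After 8 (visit(S)): cur=S back=2 fwd=0
After 9 (visit(E)): cur=E back=3 fwd=0

Answer: back: HOME,Q,S
current: E
forward: (empty)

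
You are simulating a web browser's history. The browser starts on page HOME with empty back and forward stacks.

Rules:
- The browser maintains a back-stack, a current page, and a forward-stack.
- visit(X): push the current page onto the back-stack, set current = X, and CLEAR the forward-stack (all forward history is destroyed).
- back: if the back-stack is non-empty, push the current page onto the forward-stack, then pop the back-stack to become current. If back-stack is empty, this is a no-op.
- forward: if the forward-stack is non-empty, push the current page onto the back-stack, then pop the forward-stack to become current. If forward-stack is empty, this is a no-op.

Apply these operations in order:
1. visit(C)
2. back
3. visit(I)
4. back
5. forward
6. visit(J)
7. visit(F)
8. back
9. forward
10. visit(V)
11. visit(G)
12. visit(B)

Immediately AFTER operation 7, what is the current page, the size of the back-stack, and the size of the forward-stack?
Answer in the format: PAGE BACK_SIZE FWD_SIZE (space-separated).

After 1 (visit(C)): cur=C back=1 fwd=0
After 2 (back): cur=HOME back=0 fwd=1
After 3 (visit(I)): cur=I back=1 fwd=0
After 4 (back): cur=HOME back=0 fwd=1
After 5 (forward): cur=I back=1 fwd=0
After 6 (visit(J)): cur=J back=2 fwd=0
After 7 (visit(F)): cur=F back=3 fwd=0

F 3 0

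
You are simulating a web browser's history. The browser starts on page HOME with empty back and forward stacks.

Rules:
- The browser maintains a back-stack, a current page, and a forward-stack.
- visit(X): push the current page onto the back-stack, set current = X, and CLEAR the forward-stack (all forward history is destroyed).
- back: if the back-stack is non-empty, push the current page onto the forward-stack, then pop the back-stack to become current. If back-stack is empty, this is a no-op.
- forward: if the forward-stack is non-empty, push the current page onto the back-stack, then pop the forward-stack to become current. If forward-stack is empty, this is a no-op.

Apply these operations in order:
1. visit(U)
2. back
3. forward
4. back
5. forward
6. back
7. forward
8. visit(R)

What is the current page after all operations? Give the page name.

After 1 (visit(U)): cur=U back=1 fwd=0
After 2 (back): cur=HOME back=0 fwd=1
After 3 (forward): cur=U back=1 fwd=0
After 4 (back): cur=HOME back=0 fwd=1
After 5 (forward): cur=U back=1 fwd=0
After 6 (back): cur=HOME back=0 fwd=1
After 7 (forward): cur=U back=1 fwd=0
After 8 (visit(R)): cur=R back=2 fwd=0

Answer: R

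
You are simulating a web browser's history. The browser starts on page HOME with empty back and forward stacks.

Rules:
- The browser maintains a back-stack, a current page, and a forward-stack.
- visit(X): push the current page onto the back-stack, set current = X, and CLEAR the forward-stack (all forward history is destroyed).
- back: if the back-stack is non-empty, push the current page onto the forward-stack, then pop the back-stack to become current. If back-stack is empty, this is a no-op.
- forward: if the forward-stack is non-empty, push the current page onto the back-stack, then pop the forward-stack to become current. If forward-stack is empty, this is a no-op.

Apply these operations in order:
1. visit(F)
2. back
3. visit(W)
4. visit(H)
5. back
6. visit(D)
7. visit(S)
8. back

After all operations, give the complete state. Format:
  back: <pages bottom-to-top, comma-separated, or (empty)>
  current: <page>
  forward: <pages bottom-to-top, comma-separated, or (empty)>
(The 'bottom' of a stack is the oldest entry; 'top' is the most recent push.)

Answer: back: HOME,W
current: D
forward: S

Derivation:
After 1 (visit(F)): cur=F back=1 fwd=0
After 2 (back): cur=HOME back=0 fwd=1
After 3 (visit(W)): cur=W back=1 fwd=0
After 4 (visit(H)): cur=H back=2 fwd=0
After 5 (back): cur=W back=1 fwd=1
After 6 (visit(D)): cur=D back=2 fwd=0
After 7 (visit(S)): cur=S back=3 fwd=0
After 8 (back): cur=D back=2 fwd=1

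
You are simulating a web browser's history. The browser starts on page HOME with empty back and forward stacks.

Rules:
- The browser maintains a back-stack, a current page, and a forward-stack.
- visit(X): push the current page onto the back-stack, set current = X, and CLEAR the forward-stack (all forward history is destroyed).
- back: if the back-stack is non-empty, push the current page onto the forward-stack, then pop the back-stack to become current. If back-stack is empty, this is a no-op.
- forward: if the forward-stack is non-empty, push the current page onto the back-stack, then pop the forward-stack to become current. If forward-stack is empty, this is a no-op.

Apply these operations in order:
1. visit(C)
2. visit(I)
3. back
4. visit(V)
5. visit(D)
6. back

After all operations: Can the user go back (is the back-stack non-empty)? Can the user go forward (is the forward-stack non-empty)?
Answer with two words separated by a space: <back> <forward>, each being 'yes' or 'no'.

After 1 (visit(C)): cur=C back=1 fwd=0
After 2 (visit(I)): cur=I back=2 fwd=0
After 3 (back): cur=C back=1 fwd=1
After 4 (visit(V)): cur=V back=2 fwd=0
After 5 (visit(D)): cur=D back=3 fwd=0
After 6 (back): cur=V back=2 fwd=1

Answer: yes yes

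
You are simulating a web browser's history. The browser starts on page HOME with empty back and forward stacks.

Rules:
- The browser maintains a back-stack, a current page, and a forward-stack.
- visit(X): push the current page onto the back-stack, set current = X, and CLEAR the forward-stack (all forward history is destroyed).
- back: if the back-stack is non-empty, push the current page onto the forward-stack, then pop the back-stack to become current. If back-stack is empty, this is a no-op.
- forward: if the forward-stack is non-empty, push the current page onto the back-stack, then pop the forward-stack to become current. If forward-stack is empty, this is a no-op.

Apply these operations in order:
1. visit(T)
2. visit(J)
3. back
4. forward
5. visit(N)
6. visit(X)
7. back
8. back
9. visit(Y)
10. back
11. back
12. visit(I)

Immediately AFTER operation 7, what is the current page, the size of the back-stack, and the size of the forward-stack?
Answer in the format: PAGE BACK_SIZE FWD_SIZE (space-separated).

After 1 (visit(T)): cur=T back=1 fwd=0
After 2 (visit(J)): cur=J back=2 fwd=0
After 3 (back): cur=T back=1 fwd=1
After 4 (forward): cur=J back=2 fwd=0
After 5 (visit(N)): cur=N back=3 fwd=0
After 6 (visit(X)): cur=X back=4 fwd=0
After 7 (back): cur=N back=3 fwd=1

N 3 1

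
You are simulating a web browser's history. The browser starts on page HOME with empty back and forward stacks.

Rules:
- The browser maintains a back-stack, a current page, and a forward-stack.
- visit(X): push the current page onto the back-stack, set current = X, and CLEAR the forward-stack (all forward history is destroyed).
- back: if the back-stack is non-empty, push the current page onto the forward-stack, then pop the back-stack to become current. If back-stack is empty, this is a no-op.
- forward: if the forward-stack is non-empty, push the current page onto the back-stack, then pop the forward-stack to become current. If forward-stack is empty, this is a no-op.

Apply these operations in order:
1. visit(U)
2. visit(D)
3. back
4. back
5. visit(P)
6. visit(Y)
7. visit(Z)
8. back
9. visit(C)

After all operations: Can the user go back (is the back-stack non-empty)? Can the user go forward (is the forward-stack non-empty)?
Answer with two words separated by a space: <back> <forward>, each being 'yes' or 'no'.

Answer: yes no

Derivation:
After 1 (visit(U)): cur=U back=1 fwd=0
After 2 (visit(D)): cur=D back=2 fwd=0
After 3 (back): cur=U back=1 fwd=1
After 4 (back): cur=HOME back=0 fwd=2
After 5 (visit(P)): cur=P back=1 fwd=0
After 6 (visit(Y)): cur=Y back=2 fwd=0
After 7 (visit(Z)): cur=Z back=3 fwd=0
After 8 (back): cur=Y back=2 fwd=1
After 9 (visit(C)): cur=C back=3 fwd=0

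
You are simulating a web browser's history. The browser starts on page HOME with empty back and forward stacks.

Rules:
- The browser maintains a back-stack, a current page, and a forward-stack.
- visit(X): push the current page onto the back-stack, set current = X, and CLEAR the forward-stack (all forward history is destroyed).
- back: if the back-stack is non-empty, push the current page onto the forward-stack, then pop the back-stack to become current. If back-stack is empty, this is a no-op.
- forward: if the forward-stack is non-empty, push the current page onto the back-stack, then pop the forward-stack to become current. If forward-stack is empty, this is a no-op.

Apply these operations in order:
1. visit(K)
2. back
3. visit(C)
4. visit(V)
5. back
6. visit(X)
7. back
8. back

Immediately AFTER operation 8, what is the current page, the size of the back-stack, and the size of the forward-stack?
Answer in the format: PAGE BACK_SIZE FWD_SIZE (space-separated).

After 1 (visit(K)): cur=K back=1 fwd=0
After 2 (back): cur=HOME back=0 fwd=1
After 3 (visit(C)): cur=C back=1 fwd=0
After 4 (visit(V)): cur=V back=2 fwd=0
After 5 (back): cur=C back=1 fwd=1
After 6 (visit(X)): cur=X back=2 fwd=0
After 7 (back): cur=C back=1 fwd=1
After 8 (back): cur=HOME back=0 fwd=2

HOME 0 2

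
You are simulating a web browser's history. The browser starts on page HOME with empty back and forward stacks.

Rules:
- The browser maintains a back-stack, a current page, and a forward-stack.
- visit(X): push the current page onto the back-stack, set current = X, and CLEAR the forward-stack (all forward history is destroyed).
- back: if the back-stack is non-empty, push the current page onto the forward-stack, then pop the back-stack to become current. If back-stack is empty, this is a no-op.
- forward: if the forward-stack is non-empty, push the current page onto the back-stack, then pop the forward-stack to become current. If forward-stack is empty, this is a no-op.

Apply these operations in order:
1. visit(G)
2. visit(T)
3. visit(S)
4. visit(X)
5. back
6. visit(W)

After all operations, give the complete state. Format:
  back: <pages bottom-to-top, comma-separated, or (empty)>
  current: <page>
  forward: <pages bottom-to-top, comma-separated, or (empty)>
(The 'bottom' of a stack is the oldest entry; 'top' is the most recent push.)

Answer: back: HOME,G,T,S
current: W
forward: (empty)

Derivation:
After 1 (visit(G)): cur=G back=1 fwd=0
After 2 (visit(T)): cur=T back=2 fwd=0
After 3 (visit(S)): cur=S back=3 fwd=0
After 4 (visit(X)): cur=X back=4 fwd=0
After 5 (back): cur=S back=3 fwd=1
After 6 (visit(W)): cur=W back=4 fwd=0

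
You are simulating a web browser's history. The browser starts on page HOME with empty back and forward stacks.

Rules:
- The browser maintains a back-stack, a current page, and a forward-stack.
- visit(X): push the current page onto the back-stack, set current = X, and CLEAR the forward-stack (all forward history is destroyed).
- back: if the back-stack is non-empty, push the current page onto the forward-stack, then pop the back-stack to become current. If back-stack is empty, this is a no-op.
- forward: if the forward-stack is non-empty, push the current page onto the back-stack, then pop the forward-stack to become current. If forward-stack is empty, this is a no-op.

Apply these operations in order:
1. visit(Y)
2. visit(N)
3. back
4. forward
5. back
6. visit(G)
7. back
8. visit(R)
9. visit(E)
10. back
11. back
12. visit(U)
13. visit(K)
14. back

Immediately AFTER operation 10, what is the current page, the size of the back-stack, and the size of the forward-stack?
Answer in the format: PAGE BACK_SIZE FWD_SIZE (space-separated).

After 1 (visit(Y)): cur=Y back=1 fwd=0
After 2 (visit(N)): cur=N back=2 fwd=0
After 3 (back): cur=Y back=1 fwd=1
After 4 (forward): cur=N back=2 fwd=0
After 5 (back): cur=Y back=1 fwd=1
After 6 (visit(G)): cur=G back=2 fwd=0
After 7 (back): cur=Y back=1 fwd=1
After 8 (visit(R)): cur=R back=2 fwd=0
After 9 (visit(E)): cur=E back=3 fwd=0
After 10 (back): cur=R back=2 fwd=1

R 2 1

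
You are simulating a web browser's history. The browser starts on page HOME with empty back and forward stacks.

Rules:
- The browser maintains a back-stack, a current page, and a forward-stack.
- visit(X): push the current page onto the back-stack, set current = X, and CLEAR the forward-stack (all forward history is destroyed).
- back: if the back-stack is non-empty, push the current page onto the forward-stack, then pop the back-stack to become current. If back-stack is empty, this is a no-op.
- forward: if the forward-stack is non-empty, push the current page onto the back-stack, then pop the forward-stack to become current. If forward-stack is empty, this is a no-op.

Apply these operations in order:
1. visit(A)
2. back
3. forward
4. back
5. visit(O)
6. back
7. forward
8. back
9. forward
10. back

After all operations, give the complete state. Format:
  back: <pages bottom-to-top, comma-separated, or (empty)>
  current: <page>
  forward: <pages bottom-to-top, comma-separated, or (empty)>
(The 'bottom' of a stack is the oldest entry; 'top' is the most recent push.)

Answer: back: (empty)
current: HOME
forward: O

Derivation:
After 1 (visit(A)): cur=A back=1 fwd=0
After 2 (back): cur=HOME back=0 fwd=1
After 3 (forward): cur=A back=1 fwd=0
After 4 (back): cur=HOME back=0 fwd=1
After 5 (visit(O)): cur=O back=1 fwd=0
After 6 (back): cur=HOME back=0 fwd=1
After 7 (forward): cur=O back=1 fwd=0
After 8 (back): cur=HOME back=0 fwd=1
After 9 (forward): cur=O back=1 fwd=0
After 10 (back): cur=HOME back=0 fwd=1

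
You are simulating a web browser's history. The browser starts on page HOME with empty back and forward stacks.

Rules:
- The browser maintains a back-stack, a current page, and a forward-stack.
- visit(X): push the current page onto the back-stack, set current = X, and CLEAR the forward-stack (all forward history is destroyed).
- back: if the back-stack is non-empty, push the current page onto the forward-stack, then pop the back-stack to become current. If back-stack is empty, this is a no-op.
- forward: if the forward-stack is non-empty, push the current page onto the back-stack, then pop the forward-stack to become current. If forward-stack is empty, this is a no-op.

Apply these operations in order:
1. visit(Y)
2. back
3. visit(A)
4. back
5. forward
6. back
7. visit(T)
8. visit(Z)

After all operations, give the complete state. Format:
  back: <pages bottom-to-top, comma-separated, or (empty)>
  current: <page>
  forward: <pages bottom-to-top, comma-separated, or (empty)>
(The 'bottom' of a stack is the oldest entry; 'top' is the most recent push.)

Answer: back: HOME,T
current: Z
forward: (empty)

Derivation:
After 1 (visit(Y)): cur=Y back=1 fwd=0
After 2 (back): cur=HOME back=0 fwd=1
After 3 (visit(A)): cur=A back=1 fwd=0
After 4 (back): cur=HOME back=0 fwd=1
After 5 (forward): cur=A back=1 fwd=0
After 6 (back): cur=HOME back=0 fwd=1
After 7 (visit(T)): cur=T back=1 fwd=0
After 8 (visit(Z)): cur=Z back=2 fwd=0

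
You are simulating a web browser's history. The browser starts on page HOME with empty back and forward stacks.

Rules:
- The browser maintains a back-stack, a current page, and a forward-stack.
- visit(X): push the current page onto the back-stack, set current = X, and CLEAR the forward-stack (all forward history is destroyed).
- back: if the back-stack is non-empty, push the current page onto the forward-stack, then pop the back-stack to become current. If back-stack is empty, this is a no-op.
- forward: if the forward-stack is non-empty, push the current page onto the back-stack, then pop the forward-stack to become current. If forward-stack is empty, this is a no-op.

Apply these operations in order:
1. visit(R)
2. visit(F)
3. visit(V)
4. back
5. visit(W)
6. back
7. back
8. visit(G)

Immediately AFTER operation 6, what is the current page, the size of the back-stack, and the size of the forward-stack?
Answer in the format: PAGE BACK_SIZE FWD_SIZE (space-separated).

After 1 (visit(R)): cur=R back=1 fwd=0
After 2 (visit(F)): cur=F back=2 fwd=0
After 3 (visit(V)): cur=V back=3 fwd=0
After 4 (back): cur=F back=2 fwd=1
After 5 (visit(W)): cur=W back=3 fwd=0
After 6 (back): cur=F back=2 fwd=1

F 2 1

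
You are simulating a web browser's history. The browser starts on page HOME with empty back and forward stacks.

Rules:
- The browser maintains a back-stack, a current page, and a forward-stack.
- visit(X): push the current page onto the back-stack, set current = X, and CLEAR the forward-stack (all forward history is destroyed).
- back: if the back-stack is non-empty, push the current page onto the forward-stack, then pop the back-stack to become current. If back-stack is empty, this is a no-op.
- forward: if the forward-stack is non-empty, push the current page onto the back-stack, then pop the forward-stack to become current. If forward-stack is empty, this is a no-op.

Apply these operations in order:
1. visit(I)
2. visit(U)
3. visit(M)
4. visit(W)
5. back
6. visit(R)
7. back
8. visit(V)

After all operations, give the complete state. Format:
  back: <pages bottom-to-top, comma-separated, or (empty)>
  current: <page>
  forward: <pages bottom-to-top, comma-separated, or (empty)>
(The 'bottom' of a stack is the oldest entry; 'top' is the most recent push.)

Answer: back: HOME,I,U,M
current: V
forward: (empty)

Derivation:
After 1 (visit(I)): cur=I back=1 fwd=0
After 2 (visit(U)): cur=U back=2 fwd=0
After 3 (visit(M)): cur=M back=3 fwd=0
After 4 (visit(W)): cur=W back=4 fwd=0
After 5 (back): cur=M back=3 fwd=1
After 6 (visit(R)): cur=R back=4 fwd=0
After 7 (back): cur=M back=3 fwd=1
After 8 (visit(V)): cur=V back=4 fwd=0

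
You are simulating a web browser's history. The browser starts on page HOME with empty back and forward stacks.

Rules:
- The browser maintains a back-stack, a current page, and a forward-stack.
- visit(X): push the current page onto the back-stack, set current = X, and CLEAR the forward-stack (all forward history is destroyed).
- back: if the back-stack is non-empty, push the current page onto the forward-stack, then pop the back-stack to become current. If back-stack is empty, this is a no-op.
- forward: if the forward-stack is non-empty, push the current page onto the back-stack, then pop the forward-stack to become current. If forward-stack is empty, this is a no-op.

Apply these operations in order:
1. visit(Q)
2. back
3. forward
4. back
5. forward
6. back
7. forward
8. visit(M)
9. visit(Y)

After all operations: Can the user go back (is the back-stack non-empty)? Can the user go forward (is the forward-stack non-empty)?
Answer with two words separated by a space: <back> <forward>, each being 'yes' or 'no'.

Answer: yes no

Derivation:
After 1 (visit(Q)): cur=Q back=1 fwd=0
After 2 (back): cur=HOME back=0 fwd=1
After 3 (forward): cur=Q back=1 fwd=0
After 4 (back): cur=HOME back=0 fwd=1
After 5 (forward): cur=Q back=1 fwd=0
After 6 (back): cur=HOME back=0 fwd=1
After 7 (forward): cur=Q back=1 fwd=0
After 8 (visit(M)): cur=M back=2 fwd=0
After 9 (visit(Y)): cur=Y back=3 fwd=0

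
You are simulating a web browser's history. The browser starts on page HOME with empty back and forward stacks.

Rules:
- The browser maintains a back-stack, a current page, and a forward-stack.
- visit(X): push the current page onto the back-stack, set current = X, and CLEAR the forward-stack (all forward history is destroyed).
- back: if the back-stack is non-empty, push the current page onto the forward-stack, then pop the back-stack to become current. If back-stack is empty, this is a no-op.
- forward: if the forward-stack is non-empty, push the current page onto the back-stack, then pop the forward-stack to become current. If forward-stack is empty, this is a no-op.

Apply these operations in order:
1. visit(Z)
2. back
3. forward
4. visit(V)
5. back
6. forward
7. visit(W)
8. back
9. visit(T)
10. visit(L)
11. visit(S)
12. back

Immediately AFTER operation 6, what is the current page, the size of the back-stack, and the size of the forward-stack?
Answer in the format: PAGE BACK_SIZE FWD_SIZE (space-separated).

After 1 (visit(Z)): cur=Z back=1 fwd=0
After 2 (back): cur=HOME back=0 fwd=1
After 3 (forward): cur=Z back=1 fwd=0
After 4 (visit(V)): cur=V back=2 fwd=0
After 5 (back): cur=Z back=1 fwd=1
After 6 (forward): cur=V back=2 fwd=0

V 2 0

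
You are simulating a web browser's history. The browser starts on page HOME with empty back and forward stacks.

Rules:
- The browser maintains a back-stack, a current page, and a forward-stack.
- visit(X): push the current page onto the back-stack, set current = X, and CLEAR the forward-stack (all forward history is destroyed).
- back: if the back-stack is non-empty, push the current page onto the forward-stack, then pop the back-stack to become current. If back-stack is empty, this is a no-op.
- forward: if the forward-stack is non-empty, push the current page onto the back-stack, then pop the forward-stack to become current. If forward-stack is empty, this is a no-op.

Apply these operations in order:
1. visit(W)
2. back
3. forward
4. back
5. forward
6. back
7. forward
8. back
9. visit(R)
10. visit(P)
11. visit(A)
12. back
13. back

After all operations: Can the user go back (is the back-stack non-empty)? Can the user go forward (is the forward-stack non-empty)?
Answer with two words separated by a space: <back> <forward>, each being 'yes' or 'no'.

Answer: yes yes

Derivation:
After 1 (visit(W)): cur=W back=1 fwd=0
After 2 (back): cur=HOME back=0 fwd=1
After 3 (forward): cur=W back=1 fwd=0
After 4 (back): cur=HOME back=0 fwd=1
After 5 (forward): cur=W back=1 fwd=0
After 6 (back): cur=HOME back=0 fwd=1
After 7 (forward): cur=W back=1 fwd=0
After 8 (back): cur=HOME back=0 fwd=1
After 9 (visit(R)): cur=R back=1 fwd=0
After 10 (visit(P)): cur=P back=2 fwd=0
After 11 (visit(A)): cur=A back=3 fwd=0
After 12 (back): cur=P back=2 fwd=1
After 13 (back): cur=R back=1 fwd=2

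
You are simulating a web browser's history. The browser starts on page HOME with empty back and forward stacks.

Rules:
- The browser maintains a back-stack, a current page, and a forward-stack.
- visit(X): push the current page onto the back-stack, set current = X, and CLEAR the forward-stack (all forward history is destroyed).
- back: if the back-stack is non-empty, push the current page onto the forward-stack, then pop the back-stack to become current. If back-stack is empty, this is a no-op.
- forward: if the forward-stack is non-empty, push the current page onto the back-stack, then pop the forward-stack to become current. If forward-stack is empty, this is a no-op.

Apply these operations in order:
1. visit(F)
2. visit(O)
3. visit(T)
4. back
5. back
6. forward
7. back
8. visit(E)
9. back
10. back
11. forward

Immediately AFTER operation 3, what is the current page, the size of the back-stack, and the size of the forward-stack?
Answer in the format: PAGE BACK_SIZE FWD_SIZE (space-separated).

After 1 (visit(F)): cur=F back=1 fwd=0
After 2 (visit(O)): cur=O back=2 fwd=0
After 3 (visit(T)): cur=T back=3 fwd=0

T 3 0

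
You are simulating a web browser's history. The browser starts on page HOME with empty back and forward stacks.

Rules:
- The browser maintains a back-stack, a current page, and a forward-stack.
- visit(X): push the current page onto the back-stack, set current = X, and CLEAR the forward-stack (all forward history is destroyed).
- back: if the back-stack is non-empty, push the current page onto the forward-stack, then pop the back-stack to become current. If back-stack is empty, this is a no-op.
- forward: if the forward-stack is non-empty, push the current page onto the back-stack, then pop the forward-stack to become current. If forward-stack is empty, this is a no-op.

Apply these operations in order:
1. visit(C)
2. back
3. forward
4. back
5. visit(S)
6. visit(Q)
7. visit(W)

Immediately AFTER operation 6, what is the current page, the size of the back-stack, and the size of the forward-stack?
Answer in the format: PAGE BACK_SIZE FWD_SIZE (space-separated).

After 1 (visit(C)): cur=C back=1 fwd=0
After 2 (back): cur=HOME back=0 fwd=1
After 3 (forward): cur=C back=1 fwd=0
After 4 (back): cur=HOME back=0 fwd=1
After 5 (visit(S)): cur=S back=1 fwd=0
After 6 (visit(Q)): cur=Q back=2 fwd=0

Q 2 0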